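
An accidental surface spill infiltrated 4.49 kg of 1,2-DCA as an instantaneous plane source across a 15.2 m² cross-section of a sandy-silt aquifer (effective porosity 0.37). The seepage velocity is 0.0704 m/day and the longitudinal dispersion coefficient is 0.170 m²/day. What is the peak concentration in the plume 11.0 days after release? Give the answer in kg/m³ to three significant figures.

The peak of an instantaneous 1D plume sits at x = vt; there the Gaussian factor is 1 and C_max = M/(n_e·A·√(4πDt)), where n_e·A is the pore area the mass is dissolved in.
√(4πDt) = √(4π × 0.170 × 11.0) = 4.848 m, so C_max = 4.49/(0.37 × 15.2 × 4.848) = 0.165 kg/m³.

0.165 kg/m³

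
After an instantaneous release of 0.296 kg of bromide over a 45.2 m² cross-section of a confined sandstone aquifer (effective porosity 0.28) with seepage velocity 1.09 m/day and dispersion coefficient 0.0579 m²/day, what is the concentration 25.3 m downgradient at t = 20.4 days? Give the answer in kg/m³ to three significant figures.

For an instantaneous plane source, C(x,t) = M/(n_e·A·√(4πDt)) · exp(−(x−vt)²/(4Dt)), with n_e·A the pore (flow) area.
Plume center vt = 1.09 × 20.4 = 22.236 m, so the well at 25.3 m is 3.064 m downgradient of the peak.
√(4πDt) = 3.853 m, giving peak height M/(n_e·A·√(4πDt)) = 0.296/(0.28 × 45.2 × 3.853) = 0.006070 kg/m³.
(x−vt)²/(4Dt) = (3.064)²/(4 × 0.0579 × 20.4) = 1.987; exp(−1.987) = 0.1371.
C = 0.006070 × 0.1371 = 0.000832 kg/m³.

0.000832 kg/m³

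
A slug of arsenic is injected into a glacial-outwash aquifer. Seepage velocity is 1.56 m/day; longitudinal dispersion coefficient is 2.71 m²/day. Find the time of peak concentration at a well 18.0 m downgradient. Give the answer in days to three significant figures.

For the 1D instantaneous-source solution, setting ∂C/∂t = 0 at fixed x gives v²t² + 2Dt − x² = 0, so t = (√(D² + v²x²) − D)/v².
√(D² + v²x²) = √(2.71² + 1.56² × 18.0²) = 28.21; v² = 2.4336.
t = (28.21 − 2.71)/2.4336 = 10.5 days (vs. the pure-advection estimate x/v = 11.5 d).

10.5 days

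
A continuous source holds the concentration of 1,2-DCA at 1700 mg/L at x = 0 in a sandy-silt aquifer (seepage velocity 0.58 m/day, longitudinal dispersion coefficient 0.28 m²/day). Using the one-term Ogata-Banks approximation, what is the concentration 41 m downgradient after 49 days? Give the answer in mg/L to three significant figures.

For a continuous step input, C/C₀ ≈ ½·erfc((x−vt)/(2√(Dt))).
vt = 0.58 × 49 = 28.42 m and 2√(Dt) = 2√(0.28 × 49) = 7.408 m.
Argument (x−vt)/(2√(Dt)) = (41 − 28.42)/7.408 = 1.698; ½·erfc(1.698) = 0.008168.
C = 1700 × 0.008168 = 13.9 mg/L.

13.9 mg/L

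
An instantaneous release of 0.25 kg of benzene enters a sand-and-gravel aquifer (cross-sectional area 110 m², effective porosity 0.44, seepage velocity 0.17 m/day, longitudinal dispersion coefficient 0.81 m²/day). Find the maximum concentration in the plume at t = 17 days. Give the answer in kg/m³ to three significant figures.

0.000393 kg/m³

The peak of an instantaneous 1D plume sits at x = vt; there the Gaussian factor is 1 and C_max = M/(n_e·A·√(4πDt)), where n_e·A is the pore area the mass is dissolved in.
√(4πDt) = √(4π × 0.81 × 17) = 13.15 m, so C_max = 0.25/(0.44 × 110 × 13.15) = 0.000393 kg/m³.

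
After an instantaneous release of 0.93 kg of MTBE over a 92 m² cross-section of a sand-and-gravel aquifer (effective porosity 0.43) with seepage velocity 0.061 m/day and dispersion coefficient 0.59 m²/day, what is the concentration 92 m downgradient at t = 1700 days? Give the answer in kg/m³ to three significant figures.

0.000202 kg/m³

For an instantaneous plane source, C(x,t) = M/(n_e·A·√(4πDt)) · exp(−(x−vt)²/(4Dt)), with n_e·A the pore (flow) area.
Plume center vt = 0.061 × 1700 = 103.7 m, so the well at 92 m is 11.7 m upgradient of the peak.
√(4πDt) = 112.3 m, giving peak height M/(n_e·A·√(4πDt)) = 0.93/(0.43 × 92 × 112.3) = 0.0002093 kg/m³.
(x−vt)²/(4Dt) = (-11.7)²/(4 × 0.59 × 1700) = 0.03412; exp(−0.03412) = 0.9665.
C = 0.0002093 × 0.9665 = 0.000202 kg/m³.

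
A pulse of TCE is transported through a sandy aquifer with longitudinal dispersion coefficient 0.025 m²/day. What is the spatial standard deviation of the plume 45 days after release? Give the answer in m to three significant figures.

Dispersive spreading gives a Gaussian with σ² = 2Dt; advection only shifts the center.
σ = √(2 × 0.025 × 45) = 1.50 m.

1.50 m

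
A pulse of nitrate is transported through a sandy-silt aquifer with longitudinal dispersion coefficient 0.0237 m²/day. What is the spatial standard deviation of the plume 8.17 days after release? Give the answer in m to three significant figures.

Dispersive spreading gives a Gaussian with σ² = 2Dt; advection only shifts the center.
σ = √(2 × 0.0237 × 8.17) = 0.622 m.

0.622 m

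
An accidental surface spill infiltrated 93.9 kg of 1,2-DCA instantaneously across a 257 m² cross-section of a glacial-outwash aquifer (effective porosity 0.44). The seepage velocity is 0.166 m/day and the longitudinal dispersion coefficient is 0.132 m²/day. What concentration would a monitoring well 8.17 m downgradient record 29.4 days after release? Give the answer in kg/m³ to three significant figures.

For an instantaneous plane source, C(x,t) = M/(n_e·A·√(4πDt)) · exp(−(x−vt)²/(4Dt)), with n_e·A the pore (flow) area.
Plume center vt = 0.166 × 29.4 = 4.8804 m, so the well at 8.17 m is 3.2896 m downgradient of the peak.
√(4πDt) = 6.983 m, giving peak height M/(n_e·A·√(4πDt)) = 93.9/(0.44 × 257 × 6.983) = 0.1189 kg/m³.
(x−vt)²/(4Dt) = (3.2896)²/(4 × 0.132 × 29.4) = 0.6971; exp(−0.6971) = 0.4980.
C = 0.1189 × 0.4980 = 0.0592 kg/m³.

0.0592 kg/m³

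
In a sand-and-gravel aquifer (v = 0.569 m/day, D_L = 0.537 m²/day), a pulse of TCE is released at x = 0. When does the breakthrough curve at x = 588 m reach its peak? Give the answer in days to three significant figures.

1030 days

For the 1D instantaneous-source solution, setting ∂C/∂t = 0 at fixed x gives v²t² + 2Dt − x² = 0, so t = (√(D² + v²x²) − D)/v².
√(D² + v²x²) = √(0.537² + 0.569² × 588²) = 334.6; v² = 0.323761.
t = (334.6 − 0.537)/0.323761 = 1030 days (vs. the pure-advection estimate x/v = 1030 d).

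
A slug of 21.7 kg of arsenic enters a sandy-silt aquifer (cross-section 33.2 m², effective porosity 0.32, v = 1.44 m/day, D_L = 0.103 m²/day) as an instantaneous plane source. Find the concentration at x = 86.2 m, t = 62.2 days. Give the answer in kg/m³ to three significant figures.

0.146 kg/m³

For an instantaneous plane source, C(x,t) = M/(n_e·A·√(4πDt)) · exp(−(x−vt)²/(4Dt)), with n_e·A the pore (flow) area.
Plume center vt = 1.44 × 62.2 = 89.568 m, so the well at 86.2 m is 3.368 m upgradient of the peak.
√(4πDt) = 8.973 m, giving peak height M/(n_e·A·√(4πDt)) = 21.7/(0.32 × 33.2 × 8.973) = 0.2276 kg/m³.
(x−vt)²/(4Dt) = (-3.368)²/(4 × 0.103 × 62.2) = 0.4426; exp(−0.4426) = 0.6424.
C = 0.2276 × 0.6424 = 0.146 kg/m³.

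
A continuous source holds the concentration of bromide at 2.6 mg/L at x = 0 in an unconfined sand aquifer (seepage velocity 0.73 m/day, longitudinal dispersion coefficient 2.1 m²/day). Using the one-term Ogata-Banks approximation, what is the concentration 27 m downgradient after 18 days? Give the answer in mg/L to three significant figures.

0.144 mg/L

For a continuous step input, C/C₀ ≈ ½·erfc((x−vt)/(2√(Dt))).
vt = 0.73 × 18 = 13.14 m and 2√(Dt) = 2√(2.1 × 18) = 12.30 m.
Argument (x−vt)/(2√(Dt)) = (27 − 13.14)/12.30 = 1.127; ½·erfc(1.127) = 0.05549.
C = 2.6 × 0.05549 = 0.144 mg/L.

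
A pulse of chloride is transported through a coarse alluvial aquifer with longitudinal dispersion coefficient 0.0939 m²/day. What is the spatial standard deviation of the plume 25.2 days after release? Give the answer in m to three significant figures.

2.18 m

Dispersive spreading gives a Gaussian with σ² = 2Dt; advection only shifts the center.
σ = √(2 × 0.0939 × 25.2) = 2.18 m.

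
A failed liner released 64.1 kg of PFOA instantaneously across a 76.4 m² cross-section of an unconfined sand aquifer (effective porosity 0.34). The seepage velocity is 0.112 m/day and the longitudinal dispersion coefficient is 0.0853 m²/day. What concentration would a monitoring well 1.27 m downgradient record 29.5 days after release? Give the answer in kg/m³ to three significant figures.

0.291 kg/m³

For an instantaneous plane source, C(x,t) = M/(n_e·A·√(4πDt)) · exp(−(x−vt)²/(4Dt)), with n_e·A the pore (flow) area.
Plume center vt = 0.112 × 29.5 = 3.304 m, so the well at 1.27 m is 2.034 m upgradient of the peak.
√(4πDt) = 5.623 m, giving peak height M/(n_e·A·√(4πDt)) = 64.1/(0.34 × 76.4 × 5.623) = 0.4389 kg/m³.
(x−vt)²/(4Dt) = (-2.034)²/(4 × 0.0853 × 29.5) = 0.4110; exp(−0.4110) = 0.6630.
C = 0.4389 × 0.6630 = 0.291 kg/m³.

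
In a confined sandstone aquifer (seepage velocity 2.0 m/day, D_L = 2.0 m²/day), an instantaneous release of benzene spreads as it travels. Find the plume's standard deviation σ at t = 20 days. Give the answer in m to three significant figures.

Dispersive spreading gives a Gaussian with σ² = 2Dt; advection only shifts the center.
σ = √(2 × 2.0 × 20) = 8.94 m.

8.94 m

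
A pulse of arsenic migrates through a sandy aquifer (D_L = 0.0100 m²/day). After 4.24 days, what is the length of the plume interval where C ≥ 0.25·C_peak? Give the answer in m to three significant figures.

0.970 m

The plume is Gaussian with σ = √(2Dt) = √(2 × 0.0100 × 4.24) = 0.2912 m.
C/C_peak = exp(−Δx²/(2σ²)) = 0.25 ⇒ Δx = σ·√(−2 ln 0.25) = 0.2912 × 1.665 = 0.4848 m.
Width = 2Δx = 0.970 m.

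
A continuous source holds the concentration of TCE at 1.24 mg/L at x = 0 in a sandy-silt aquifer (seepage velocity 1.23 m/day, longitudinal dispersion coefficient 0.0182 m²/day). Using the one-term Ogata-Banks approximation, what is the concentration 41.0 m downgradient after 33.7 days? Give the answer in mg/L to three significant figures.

0.816 mg/L

For a continuous step input, C/C₀ ≈ ½·erfc((x−vt)/(2√(Dt))).
vt = 1.23 × 33.7 = 41.451 m and 2√(Dt) = 2√(0.0182 × 33.7) = 1.566 m.
Argument (x−vt)/(2√(Dt)) = (41.0 − 41.451)/1.566 = -0.2880; ½·erfc(-0.2880) = 0.6581.
C = 1.24 × 0.6581 = 0.816 mg/L.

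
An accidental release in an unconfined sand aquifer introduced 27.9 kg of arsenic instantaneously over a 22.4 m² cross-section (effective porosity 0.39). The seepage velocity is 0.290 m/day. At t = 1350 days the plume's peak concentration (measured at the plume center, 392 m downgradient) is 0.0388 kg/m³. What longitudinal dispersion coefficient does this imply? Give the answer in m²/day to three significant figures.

0.399 m²/day

At the plume center C_max = M/(n_e·A·√(4πDt)), so D = M²/(4πt·(n_e·A·C_max)²).
n_e·A·C_max = 0.39 × 22.4 × 0.0388 = 0.3390 kg/m.
D = 27.9²/(4π × 1350 × 0.3390²) = 0.399 m²/day.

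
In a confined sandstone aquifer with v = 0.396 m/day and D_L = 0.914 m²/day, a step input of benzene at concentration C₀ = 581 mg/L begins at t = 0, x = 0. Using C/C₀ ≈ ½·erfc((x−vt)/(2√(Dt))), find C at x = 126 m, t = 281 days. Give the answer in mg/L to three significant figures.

For a continuous step input, C/C₀ ≈ ½·erfc((x−vt)/(2√(Dt))).
vt = 0.396 × 281 = 111.276 m and 2√(Dt) = 2√(0.914 × 281) = 32.05 m.
Argument (x−vt)/(2√(Dt)) = (126 − 111.276)/32.05 = 0.4594; ½·erfc(0.4594) = 0.2579.
C = 581 × 0.2579 = 150 mg/L.

150 mg/L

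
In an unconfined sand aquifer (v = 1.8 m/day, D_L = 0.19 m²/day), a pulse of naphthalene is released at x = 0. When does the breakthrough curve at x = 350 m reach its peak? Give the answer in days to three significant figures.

194 days

For the 1D instantaneous-source solution, setting ∂C/∂t = 0 at fixed x gives v²t² + 2Dt − x² = 0, so t = (√(D² + v²x²) − D)/v².
√(D² + v²x²) = √(0.19² + 1.8² × 350²) = 630.0; v² = 3.24.
t = (630.0 − 0.19)/3.24 = 194 days (vs. the pure-advection estimate x/v = 194 d).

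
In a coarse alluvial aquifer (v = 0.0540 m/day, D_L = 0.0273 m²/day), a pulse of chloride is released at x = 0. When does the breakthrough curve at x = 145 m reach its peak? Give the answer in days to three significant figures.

For the 1D instantaneous-source solution, setting ∂C/∂t = 0 at fixed x gives v²t² + 2Dt − x² = 0, so t = (√(D² + v²x²) − D)/v².
√(D² + v²x²) = √(0.0273² + 0.0540² × 145²) = 7.830; v² = 0.002916.
t = (7.830 − 0.0273)/0.002916 = 2680 days (vs. the pure-advection estimate x/v = 2690 d).

2680 days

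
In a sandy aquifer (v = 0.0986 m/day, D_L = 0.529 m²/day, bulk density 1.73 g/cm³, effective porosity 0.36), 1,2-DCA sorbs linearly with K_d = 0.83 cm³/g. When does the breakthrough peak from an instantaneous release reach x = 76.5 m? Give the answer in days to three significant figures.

Retardation factor R = 1 + ρ_b·K_d/n = 1 + 1.73 × 0.83/0.36 = 4.989.
Sorption retards both mechanisms: v_R = v/R = 0.01976 m/day, D_R = D/R = 0.1060 m²/day.
Peak time from v_R²t² + 2D_R t − x² = 0: t = (√(D_R² + v_R²x²) − D_R)/v_R².
√(D_R² + v_R²x²) = √(0.1060² + 0.01976² × 76.5²) = 1.515; v_R² = 0.0003905.
t = (1.515 − 0.1060)/0.0003905 = 3610 days.

3610 days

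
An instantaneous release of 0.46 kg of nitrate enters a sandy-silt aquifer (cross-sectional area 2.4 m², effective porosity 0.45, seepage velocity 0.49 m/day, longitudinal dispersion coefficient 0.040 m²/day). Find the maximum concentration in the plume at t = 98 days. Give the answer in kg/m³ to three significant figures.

0.0607 kg/m³

The peak of an instantaneous 1D plume sits at x = vt; there the Gaussian factor is 1 and C_max = M/(n_e·A·√(4πDt)), where n_e·A is the pore area the mass is dissolved in.
√(4πDt) = √(4π × 0.040 × 98) = 7.019 m, so C_max = 0.46/(0.45 × 2.4 × 7.019) = 0.0607 kg/m³.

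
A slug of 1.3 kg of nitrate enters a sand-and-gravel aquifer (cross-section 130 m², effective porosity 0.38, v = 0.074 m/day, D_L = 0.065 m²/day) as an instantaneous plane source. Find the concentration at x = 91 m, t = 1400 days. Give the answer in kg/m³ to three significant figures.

0.000503 kg/m³

For an instantaneous plane source, C(x,t) = M/(n_e·A·√(4πDt)) · exp(−(x−vt)²/(4Dt)), with n_e·A the pore (flow) area.
Plume center vt = 0.074 × 1400 = 103.6 m, so the well at 91 m is 12.6 m upgradient of the peak.
√(4πDt) = 33.82 m, giving peak height M/(n_e·A·√(4πDt)) = 1.3/(0.38 × 130 × 33.82) = 0.0007781 kg/m³.
(x−vt)²/(4Dt) = (-12.6)²/(4 × 0.065 × 1400) = 0.4362; exp(−0.4362) = 0.6465.
C = 0.0007781 × 0.6465 = 0.000503 kg/m³.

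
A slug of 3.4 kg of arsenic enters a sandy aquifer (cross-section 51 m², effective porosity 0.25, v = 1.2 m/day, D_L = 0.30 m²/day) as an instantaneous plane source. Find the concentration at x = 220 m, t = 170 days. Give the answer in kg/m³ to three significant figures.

For an instantaneous plane source, C(x,t) = M/(n_e·A·√(4πDt)) · exp(−(x−vt)²/(4Dt)), with n_e·A the pore (flow) area.
Plume center vt = 1.2 × 170 = 204 m, so the well at 220 m is 16 m downgradient of the peak.
√(4πDt) = 25.32 m, giving peak height M/(n_e·A·√(4πDt)) = 3.4/(0.25 × 51 × 25.32) = 0.01053 kg/m³.
(x−vt)²/(4Dt) = (16)²/(4 × 0.30 × 170) = 1.255; exp(−1.255) = 0.2851.
C = 0.01053 × 0.2851 = 0.00300 kg/m³.

0.00300 kg/m³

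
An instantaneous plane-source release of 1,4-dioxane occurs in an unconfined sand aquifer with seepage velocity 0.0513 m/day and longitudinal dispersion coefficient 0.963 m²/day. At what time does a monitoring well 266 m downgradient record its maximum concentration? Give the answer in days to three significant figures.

For the 1D instantaneous-source solution, setting ∂C/∂t = 0 at fixed x gives v²t² + 2Dt − x² = 0, so t = (√(D² + v²x²) − D)/v².
√(D² + v²x²) = √(0.963² + 0.0513² × 266²) = 13.68; v² = 0.00263169.
t = (13.68 − 0.963)/0.00263169 = 4830 days (vs. the pure-advection estimate x/v = 5190 d).

4830 days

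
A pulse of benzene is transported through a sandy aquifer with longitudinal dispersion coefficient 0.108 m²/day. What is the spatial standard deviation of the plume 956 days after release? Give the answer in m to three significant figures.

Dispersive spreading gives a Gaussian with σ² = 2Dt; advection only shifts the center.
σ = √(2 × 0.108 × 956) = 14.4 m.

14.4 m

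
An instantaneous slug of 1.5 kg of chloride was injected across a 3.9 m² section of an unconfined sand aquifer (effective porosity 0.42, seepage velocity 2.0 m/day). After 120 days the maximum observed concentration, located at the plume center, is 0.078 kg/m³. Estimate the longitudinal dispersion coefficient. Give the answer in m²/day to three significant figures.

At the plume center C_max = M/(n_e·A·√(4πDt)), so D = M²/(4πt·(n_e·A·C_max)²).
n_e·A·C_max = 0.42 × 3.9 × 0.078 = 0.1278 kg/m.
D = 1.5²/(4π × 120 × 0.1278²) = 0.0914 m²/day.

0.0914 m²/day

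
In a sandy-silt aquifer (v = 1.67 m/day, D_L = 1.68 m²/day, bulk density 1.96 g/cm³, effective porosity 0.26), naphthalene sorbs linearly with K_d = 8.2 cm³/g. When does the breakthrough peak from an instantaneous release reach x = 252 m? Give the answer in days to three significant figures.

9440 days

Retardation factor R = 1 + ρ_b·K_d/n = 1 + 1.96 × 8.2/0.26 = 62.82.
Sorption retards both mechanisms: v_R = v/R = 0.02658 m/day, D_R = D/R = 0.02674 m²/day.
Peak time from v_R²t² + 2D_R t − x² = 0: t = (√(D_R² + v_R²x²) − D_R)/v_R².
√(D_R² + v_R²x²) = √(0.02674² + 0.02658² × 252²) = 6.698; v_R² = 0.0007065.
t = (6.698 − 0.02674)/0.0007065 = 9440 days.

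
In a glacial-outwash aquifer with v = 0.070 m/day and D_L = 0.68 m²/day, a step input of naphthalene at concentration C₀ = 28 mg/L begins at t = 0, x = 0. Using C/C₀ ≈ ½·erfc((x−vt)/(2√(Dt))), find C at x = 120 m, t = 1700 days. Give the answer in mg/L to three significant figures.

13.8 mg/L

For a continuous step input, C/C₀ ≈ ½·erfc((x−vt)/(2√(Dt))).
vt = 0.070 × 1700 = 119 m and 2√(Dt) = 2√(0.68 × 1700) = 68.00 m.
Argument (x−vt)/(2√(Dt)) = (120 − 119)/68.00 = 0.01471; ½·erfc(0.01471) = 0.4917.
C = 28 × 0.4917 = 13.8 mg/L.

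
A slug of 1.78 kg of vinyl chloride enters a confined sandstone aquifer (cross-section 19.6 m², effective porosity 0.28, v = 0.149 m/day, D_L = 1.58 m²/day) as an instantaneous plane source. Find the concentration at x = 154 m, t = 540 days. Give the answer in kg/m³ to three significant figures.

0.000642 kg/m³

For an instantaneous plane source, C(x,t) = M/(n_e·A·√(4πDt)) · exp(−(x−vt)²/(4Dt)), with n_e·A the pore (flow) area.
Plume center vt = 0.149 × 540 = 80.46 m, so the well at 154 m is 73.54 m downgradient of the peak.
√(4πDt) = 103.5 m, giving peak height M/(n_e·A·√(4πDt)) = 1.78/(0.28 × 19.6 × 103.5) = 0.003134 kg/m³.
(x−vt)²/(4Dt) = (73.54)²/(4 × 1.58 × 540) = 1.585; exp(−1.585) = 0.2049.
C = 0.003134 × 0.2049 = 0.000642 kg/m³.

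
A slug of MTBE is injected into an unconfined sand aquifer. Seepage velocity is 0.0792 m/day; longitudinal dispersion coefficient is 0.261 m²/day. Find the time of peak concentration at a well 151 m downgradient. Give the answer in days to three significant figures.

For the 1D instantaneous-source solution, setting ∂C/∂t = 0 at fixed x gives v²t² + 2Dt − x² = 0, so t = (√(D² + v²x²) − D)/v².
√(D² + v²x²) = √(0.261² + 0.0792² × 151²) = 11.96; v² = 0.00627264.
t = (11.96 − 0.261)/0.00627264 = 1870 days (vs. the pure-advection estimate x/v = 1910 d).

1870 days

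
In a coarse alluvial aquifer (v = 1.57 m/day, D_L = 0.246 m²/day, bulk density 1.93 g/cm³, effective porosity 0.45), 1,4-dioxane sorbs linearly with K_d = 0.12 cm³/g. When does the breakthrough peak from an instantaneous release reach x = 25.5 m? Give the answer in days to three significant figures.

24.5 days

Retardation factor R = 1 + ρ_b·K_d/n = 1 + 1.93 × 0.12/0.45 = 1.515.
Sorption retards both mechanisms: v_R = v/R = 1.036 m/day, D_R = D/R = 0.1624 m²/day.
Peak time from v_R²t² + 2D_R t − x² = 0: t = (√(D_R² + v_R²x²) − D_R)/v_R².
√(D_R² + v_R²x²) = √(0.1624² + 1.036² × 25.5²) = 26.42; v_R² = 1.073.
t = (26.42 − 0.1624)/1.073 = 24.5 days.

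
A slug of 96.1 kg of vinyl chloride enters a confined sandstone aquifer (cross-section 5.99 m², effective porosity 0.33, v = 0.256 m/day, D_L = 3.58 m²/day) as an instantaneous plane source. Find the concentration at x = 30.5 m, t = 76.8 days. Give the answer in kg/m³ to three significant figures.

0.743 kg/m³

For an instantaneous plane source, C(x,t) = M/(n_e·A·√(4πDt)) · exp(−(x−vt)²/(4Dt)), with n_e·A the pore (flow) area.
Plume center vt = 0.256 × 76.8 = 19.6608 m, so the well at 30.5 m is 10.8392 m downgradient of the peak.
√(4πDt) = 58.78 m, giving peak height M/(n_e·A·√(4πDt)) = 96.1/(0.33 × 5.99 × 58.78) = 0.8271 kg/m³.
(x−vt)²/(4Dt) = (10.8392)²/(4 × 3.58 × 76.8) = 0.1068; exp(−0.1068) = 0.8987.
C = 0.8271 × 0.8987 = 0.743 kg/m³.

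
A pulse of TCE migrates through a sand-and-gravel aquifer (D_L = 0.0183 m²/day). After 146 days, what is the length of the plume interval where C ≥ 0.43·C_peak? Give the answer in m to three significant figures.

The plume is Gaussian with σ = √(2Dt) = √(2 × 0.0183 × 146) = 2.312 m.
C/C_peak = exp(−Δx²/(2σ²)) = 0.43 ⇒ Δx = σ·√(−2 ln 0.43) = 2.312 × 1.299 = 3.003 m.
Width = 2Δx = 6.01 m.

6.01 m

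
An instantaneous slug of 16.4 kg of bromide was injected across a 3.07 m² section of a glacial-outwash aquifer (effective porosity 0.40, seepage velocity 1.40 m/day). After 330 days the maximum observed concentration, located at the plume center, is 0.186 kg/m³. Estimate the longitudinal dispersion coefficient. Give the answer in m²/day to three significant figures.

At the plume center C_max = M/(n_e·A·√(4πDt)), so D = M²/(4πt·(n_e·A·C_max)²).
n_e·A·C_max = 0.40 × 3.07 × 0.186 = 0.2284 kg/m.
D = 16.4²/(4π × 330 × 0.2284²) = 1.24 m²/day.

1.24 m²/day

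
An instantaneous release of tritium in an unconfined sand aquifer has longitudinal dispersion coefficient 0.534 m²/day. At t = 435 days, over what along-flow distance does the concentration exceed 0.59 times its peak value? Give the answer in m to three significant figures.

44.3 m

The plume is Gaussian with σ = √(2Dt) = √(2 × 0.534 × 435) = 21.55 m.
C/C_peak = exp(−Δx²/(2σ²)) = 0.59 ⇒ Δx = σ·√(−2 ln 0.59) = 21.55 × 1.027 = 22.13 m.
Width = 2Δx = 44.3 m.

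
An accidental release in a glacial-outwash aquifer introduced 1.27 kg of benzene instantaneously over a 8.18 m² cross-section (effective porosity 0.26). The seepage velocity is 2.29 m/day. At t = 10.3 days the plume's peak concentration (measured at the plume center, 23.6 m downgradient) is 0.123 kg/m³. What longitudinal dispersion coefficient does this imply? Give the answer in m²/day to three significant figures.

0.182 m²/day

At the plume center C_max = M/(n_e·A·√(4πDt)), so D = M²/(4πt·(n_e·A·C_max)²).
n_e·A·C_max = 0.26 × 8.18 × 0.123 = 0.2616 kg/m.
D = 1.27²/(4π × 10.3 × 0.2616²) = 0.182 m²/day.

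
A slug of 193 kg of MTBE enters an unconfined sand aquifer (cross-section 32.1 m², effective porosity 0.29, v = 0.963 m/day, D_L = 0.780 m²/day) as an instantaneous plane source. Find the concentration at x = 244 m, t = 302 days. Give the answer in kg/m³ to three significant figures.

0.0372 kg/m³

For an instantaneous plane source, C(x,t) = M/(n_e·A·√(4πDt)) · exp(−(x−vt)²/(4Dt)), with n_e·A the pore (flow) area.
Plume center vt = 0.963 × 302 = 290.826 m, so the well at 244 m is 46.826 m upgradient of the peak.
√(4πDt) = 54.41 m, giving peak height M/(n_e·A·√(4πDt)) = 193/(0.29 × 32.1 × 54.41) = 0.3810 kg/m³.
(x−vt)²/(4Dt) = (-46.826)²/(4 × 0.780 × 302) = 2.327; exp(−2.327) = 0.09759.
C = 0.3810 × 0.09759 = 0.0372 kg/m³.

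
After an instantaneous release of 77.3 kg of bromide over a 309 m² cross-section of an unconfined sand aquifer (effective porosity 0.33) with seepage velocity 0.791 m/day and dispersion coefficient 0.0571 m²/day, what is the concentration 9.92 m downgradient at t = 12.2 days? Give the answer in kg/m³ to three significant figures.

For an instantaneous plane source, C(x,t) = M/(n_e·A·√(4πDt)) · exp(−(x−vt)²/(4Dt)), with n_e·A the pore (flow) area.
Plume center vt = 0.791 × 12.2 = 9.6502 m, so the well at 9.92 m is 0.2698 m downgradient of the peak.
√(4πDt) = 2.959 m, giving peak height M/(n_e·A·√(4πDt)) = 77.3/(0.33 × 309 × 2.959) = 0.2562 kg/m³.
(x−vt)²/(4Dt) = (0.2698)²/(4 × 0.0571 × 12.2) = 0.02612; exp(−0.02612) = 0.9742.
C = 0.2562 × 0.9742 = 0.250 kg/m³.

0.250 kg/m³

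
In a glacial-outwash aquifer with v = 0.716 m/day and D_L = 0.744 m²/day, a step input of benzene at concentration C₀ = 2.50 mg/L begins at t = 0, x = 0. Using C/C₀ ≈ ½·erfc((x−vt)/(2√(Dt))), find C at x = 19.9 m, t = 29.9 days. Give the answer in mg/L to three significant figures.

1.47 mg/L

For a continuous step input, C/C₀ ≈ ½·erfc((x−vt)/(2√(Dt))).
vt = 0.716 × 29.9 = 21.4084 m and 2√(Dt) = 2√(0.744 × 29.9) = 9.433 m.
Argument (x−vt)/(2√(Dt)) = (19.9 − 21.4084)/9.433 = -0.1599; ½·erfc(-0.1599) = 0.5895.
C = 2.50 × 0.5895 = 1.47 mg/L.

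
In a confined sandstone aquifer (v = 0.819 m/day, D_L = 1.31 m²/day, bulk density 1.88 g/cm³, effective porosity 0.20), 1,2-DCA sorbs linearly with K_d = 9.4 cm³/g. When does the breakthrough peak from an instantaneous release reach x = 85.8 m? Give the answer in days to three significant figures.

9190 days

Retardation factor R = 1 + ρ_b·K_d/n = 1 + 1.88 × 9.4/0.20 = 89.36.
Sorption retards both mechanisms: v_R = v/R = 0.009165 m/day, D_R = D/R = 0.01466 m²/day.
Peak time from v_R²t² + 2D_R t − x² = 0: t = (√(D_R² + v_R²x²) − D_R)/v_R².
√(D_R² + v_R²x²) = √(0.01466² + 0.009165² × 85.8²) = 0.7865; v_R² = 8.400e-05.
t = (0.7865 − 0.01466)/8.400e-05 = 9190 days.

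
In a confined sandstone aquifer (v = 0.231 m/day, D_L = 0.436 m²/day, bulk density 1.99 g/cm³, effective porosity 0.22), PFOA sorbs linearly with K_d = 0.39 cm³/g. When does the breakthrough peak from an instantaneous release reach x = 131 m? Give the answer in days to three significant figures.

Retardation factor R = 1 + ρ_b·K_d/n = 1 + 1.99 × 0.39/0.22 = 4.528.
Sorption retards both mechanisms: v_R = v/R = 0.05102 m/day, D_R = D/R = 0.09629 m²/day.
Peak time from v_R²t² + 2D_R t − x² = 0: t = (√(D_R² + v_R²x²) − D_R)/v_R².
√(D_R² + v_R²x²) = √(0.09629² + 0.05102² × 131²) = 6.684; v_R² = 0.002603.
t = (6.684 − 0.09629)/0.002603 = 2530 days.

2530 days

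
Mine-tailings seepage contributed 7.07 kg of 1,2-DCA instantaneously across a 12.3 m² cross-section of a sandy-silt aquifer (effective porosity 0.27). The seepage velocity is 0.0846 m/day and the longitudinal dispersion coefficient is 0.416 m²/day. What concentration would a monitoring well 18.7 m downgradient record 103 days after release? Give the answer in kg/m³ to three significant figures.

For an instantaneous plane source, C(x,t) = M/(n_e·A·√(4πDt)) · exp(−(x−vt)²/(4Dt)), with n_e·A the pore (flow) area.
Plume center vt = 0.0846 × 103 = 8.7138 m, so the well at 18.7 m is 9.9862 m downgradient of the peak.
√(4πDt) = 23.20 m, giving peak height M/(n_e·A·√(4πDt)) = 7.07/(0.27 × 12.3 × 23.20) = 0.09176 kg/m³.
(x−vt)²/(4Dt) = (9.9862)²/(4 × 0.416 × 103) = 0.5818; exp(−0.5818) = 0.5589.
C = 0.09176 × 0.5589 = 0.0513 kg/m³.

0.0513 kg/m³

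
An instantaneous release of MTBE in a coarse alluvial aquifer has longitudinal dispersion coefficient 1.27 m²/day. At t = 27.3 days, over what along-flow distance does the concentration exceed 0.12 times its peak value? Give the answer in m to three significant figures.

The plume is Gaussian with σ = √(2Dt) = √(2 × 1.27 × 27.3) = 8.327 m.
C/C_peak = exp(−Δx²/(2σ²)) = 0.12 ⇒ Δx = σ·√(−2 ln 0.12) = 8.327 × 2.059 = 17.15 m.
Width = 2Δx = 34.3 m.

34.3 m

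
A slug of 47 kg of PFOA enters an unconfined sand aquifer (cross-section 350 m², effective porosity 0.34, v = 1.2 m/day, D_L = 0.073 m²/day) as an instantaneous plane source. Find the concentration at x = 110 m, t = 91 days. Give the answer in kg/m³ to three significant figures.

For an instantaneous plane source, C(x,t) = M/(n_e·A·√(4πDt)) · exp(−(x−vt)²/(4Dt)), with n_e·A the pore (flow) area.
Plume center vt = 1.2 × 91 = 109.2 m, so the well at 110 m is 0.8 m downgradient of the peak.
√(4πDt) = 9.137 m, giving peak height M/(n_e·A·√(4πDt)) = 47/(0.34 × 350 × 9.137) = 0.04323 kg/m³.
(x−vt)²/(4Dt) = (0.8)²/(4 × 0.073 × 91) = 0.02409; exp(−0.02409) = 0.9762.
C = 0.04323 × 0.9762 = 0.0422 kg/m³.

0.0422 kg/m³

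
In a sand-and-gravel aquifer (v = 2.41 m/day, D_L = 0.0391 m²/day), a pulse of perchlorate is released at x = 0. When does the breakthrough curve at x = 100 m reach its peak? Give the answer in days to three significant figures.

For the 1D instantaneous-source solution, setting ∂C/∂t = 0 at fixed x gives v²t² + 2Dt − x² = 0, so t = (√(D² + v²x²) − D)/v².
√(D² + v²x²) = √(0.0391² + 2.41² × 100²) = 241.0; v² = 5.8081.
t = (241.0 − 0.0391)/5.8081 = 41.5 days (vs. the pure-advection estimate x/v = 41.5 d).

41.5 days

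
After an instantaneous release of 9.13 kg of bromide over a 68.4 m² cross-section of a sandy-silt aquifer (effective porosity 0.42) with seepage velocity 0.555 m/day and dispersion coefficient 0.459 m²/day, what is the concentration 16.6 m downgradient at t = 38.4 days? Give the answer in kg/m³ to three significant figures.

0.0156 kg/m³

For an instantaneous plane source, C(x,t) = M/(n_e·A·√(4πDt)) · exp(−(x−vt)²/(4Dt)), with n_e·A the pore (flow) area.
Plume center vt = 0.555 × 38.4 = 21.312 m, so the well at 16.6 m is 4.712 m upgradient of the peak.
√(4πDt) = 14.88 m, giving peak height M/(n_e·A·√(4πDt)) = 9.13/(0.42 × 68.4 × 14.88) = 0.02136 kg/m³.
(x−vt)²/(4Dt) = (-4.712)²/(4 × 0.459 × 38.4) = 0.3149; exp(−0.3149) = 0.7299.
C = 0.02136 × 0.7299 = 0.0156 kg/m³.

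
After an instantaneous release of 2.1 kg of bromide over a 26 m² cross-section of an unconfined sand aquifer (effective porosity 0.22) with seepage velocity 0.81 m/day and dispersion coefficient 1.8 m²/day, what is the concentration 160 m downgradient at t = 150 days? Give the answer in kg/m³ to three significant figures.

For an instantaneous plane source, C(x,t) = M/(n_e·A·√(4πDt)) · exp(−(x−vt)²/(4Dt)), with n_e·A the pore (flow) area.
Plume center vt = 0.81 × 150 = 121.5 m, so the well at 160 m is 38.5 m downgradient of the peak.
√(4πDt) = 58.25 m, giving peak height M/(n_e·A·√(4πDt)) = 2.1/(0.22 × 26 × 58.25) = 0.006303 kg/m³.
(x−vt)²/(4Dt) = (38.5)²/(4 × 1.8 × 150) = 1.372; exp(−1.372) = 0.2536.
C = 0.006303 × 0.2536 = 0.00160 kg/m³.

0.00160 kg/m³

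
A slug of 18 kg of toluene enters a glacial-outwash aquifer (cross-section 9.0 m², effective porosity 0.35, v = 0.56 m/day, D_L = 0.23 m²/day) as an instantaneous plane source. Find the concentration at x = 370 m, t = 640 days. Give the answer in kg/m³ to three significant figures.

For an instantaneous plane source, C(x,t) = M/(n_e·A·√(4πDt)) · exp(−(x−vt)²/(4Dt)), with n_e·A the pore (flow) area.
Plume center vt = 0.56 × 640 = 358.4 m, so the well at 370 m is 11.6 m downgradient of the peak.
√(4πDt) = 43.01 m, giving peak height M/(n_e·A·√(4πDt)) = 18/(0.35 × 9.0 × 43.01) = 0.1329 kg/m³.
(x−vt)²/(4Dt) = (11.6)²/(4 × 0.23 × 640) = 0.2285; exp(−0.2285) = 0.7957.
C = 0.1329 × 0.7957 = 0.106 kg/m³.

0.106 kg/m³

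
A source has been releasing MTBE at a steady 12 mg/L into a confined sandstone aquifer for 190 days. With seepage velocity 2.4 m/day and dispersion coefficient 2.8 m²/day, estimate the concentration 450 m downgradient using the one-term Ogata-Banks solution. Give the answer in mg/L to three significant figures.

6.88 mg/L

For a continuous step input, C/C₀ ≈ ½·erfc((x−vt)/(2√(Dt))).
vt = 2.4 × 190 = 456 m and 2√(Dt) = 2√(2.8 × 190) = 46.13 m.
Argument (x−vt)/(2√(Dt)) = (450 − 456)/46.13 = -0.1301; ½·erfc(-0.1301) = 0.5730.
C = 12 × 0.5730 = 6.88 mg/L.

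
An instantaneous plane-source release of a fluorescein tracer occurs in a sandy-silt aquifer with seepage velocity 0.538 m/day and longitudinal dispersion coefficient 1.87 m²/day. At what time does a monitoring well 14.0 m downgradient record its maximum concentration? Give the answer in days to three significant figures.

For the 1D instantaneous-source solution, setting ∂C/∂t = 0 at fixed x gives v²t² + 2Dt − x² = 0, so t = (√(D² + v²x²) − D)/v².
√(D² + v²x²) = √(1.87² + 0.538² × 14.0²) = 7.761; v² = 0.289444.
t = (7.761 − 1.87)/0.289444 = 20.4 days (vs. the pure-advection estimate x/v = 26.0 d).

20.4 days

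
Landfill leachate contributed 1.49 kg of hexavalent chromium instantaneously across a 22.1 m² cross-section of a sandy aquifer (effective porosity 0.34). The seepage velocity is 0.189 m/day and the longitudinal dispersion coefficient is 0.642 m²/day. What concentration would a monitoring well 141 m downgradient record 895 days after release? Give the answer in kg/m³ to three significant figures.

For an instantaneous plane source, C(x,t) = M/(n_e·A·√(4πDt)) · exp(−(x−vt)²/(4Dt)), with n_e·A the pore (flow) area.
Plume center vt = 0.189 × 895 = 169.155 m, so the well at 141 m is 28.155 m upgradient of the peak.
√(4πDt) = 84.97 m, giving peak height M/(n_e·A·√(4πDt)) = 1.49/(0.34 × 22.1 × 84.97) = 0.002334 kg/m³.
(x−vt)²/(4Dt) = (-28.155)²/(4 × 0.642 × 895) = 0.3449; exp(−0.3449) = 0.7083.
C = 0.002334 × 0.7083 = 0.00165 kg/m³.

0.00165 kg/m³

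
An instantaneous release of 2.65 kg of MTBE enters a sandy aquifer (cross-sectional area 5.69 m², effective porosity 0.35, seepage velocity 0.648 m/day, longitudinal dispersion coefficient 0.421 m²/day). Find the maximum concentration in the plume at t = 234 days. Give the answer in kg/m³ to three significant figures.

0.0378 kg/m³

The peak of an instantaneous 1D plume sits at x = vt; there the Gaussian factor is 1 and C_max = M/(n_e·A·√(4πDt)), where n_e·A is the pore area the mass is dissolved in.
√(4πDt) = √(4π × 0.421 × 234) = 35.18 m, so C_max = 2.65/(0.35 × 5.69 × 35.18) = 0.0378 kg/m³.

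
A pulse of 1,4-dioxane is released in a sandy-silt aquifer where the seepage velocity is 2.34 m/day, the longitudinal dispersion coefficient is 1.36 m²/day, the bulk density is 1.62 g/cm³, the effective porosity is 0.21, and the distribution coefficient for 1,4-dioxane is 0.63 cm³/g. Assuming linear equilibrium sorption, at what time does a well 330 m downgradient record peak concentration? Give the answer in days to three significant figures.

Retardation factor R = 1 + ρ_b·K_d/n = 1 + 1.62 × 0.63/0.21 = 5.860.
Sorption retards both mechanisms: v_R = v/R = 0.3993 m/day, D_R = D/R = 0.2321 m²/day.
Peak time from v_R²t² + 2D_R t − x² = 0: t = (√(D_R² + v_R²x²) − D_R)/v_R².
√(D_R² + v_R²x²) = √(0.2321² + 0.3993² × 330²) = 131.8; v_R² = 0.1594.
t = (131.8 − 0.2321)/0.1594 = 825 days.

825 days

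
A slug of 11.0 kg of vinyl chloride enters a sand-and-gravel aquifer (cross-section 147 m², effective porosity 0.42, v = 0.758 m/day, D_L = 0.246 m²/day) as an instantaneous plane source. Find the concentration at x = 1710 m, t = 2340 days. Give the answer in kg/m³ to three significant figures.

0.000359 kg/m³

For an instantaneous plane source, C(x,t) = M/(n_e·A·√(4πDt)) · exp(−(x−vt)²/(4Dt)), with n_e·A the pore (flow) area.
Plume center vt = 0.758 × 2340 = 1773.72 m, so the well at 1710 m is 63.72 m upgradient of the peak.
√(4πDt) = 85.05 m, giving peak height M/(n_e·A·√(4πDt)) = 11.0/(0.42 × 147 × 85.05) = 0.002095 kg/m³.
(x−vt)²/(4Dt) = (-63.72)²/(4 × 0.246 × 2340) = 1.763; exp(−1.763) = 0.1715.
C = 0.002095 × 0.1715 = 0.000359 kg/m³.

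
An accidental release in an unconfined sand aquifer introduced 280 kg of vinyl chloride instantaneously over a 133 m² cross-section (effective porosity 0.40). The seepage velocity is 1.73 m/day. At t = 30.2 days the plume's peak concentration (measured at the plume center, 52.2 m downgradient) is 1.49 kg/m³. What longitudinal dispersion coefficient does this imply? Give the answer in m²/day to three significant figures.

0.0329 m²/day

At the plume center C_max = M/(n_e·A·√(4πDt)), so D = M²/(4πt·(n_e·A·C_max)²).
n_e·A·C_max = 0.40 × 133 × 1.49 = 79.27 kg/m.
D = 280²/(4π × 30.2 × 79.27²) = 0.0329 m²/day.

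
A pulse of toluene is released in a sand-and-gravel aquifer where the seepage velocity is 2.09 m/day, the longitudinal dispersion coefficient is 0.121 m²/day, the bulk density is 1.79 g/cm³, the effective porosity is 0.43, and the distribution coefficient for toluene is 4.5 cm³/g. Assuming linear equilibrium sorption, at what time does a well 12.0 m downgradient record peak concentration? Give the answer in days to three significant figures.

113 days

Retardation factor R = 1 + ρ_b·K_d/n = 1 + 1.79 × 4.5/0.43 = 19.73.
Sorption retards both mechanisms: v_R = v/R = 0.1059 m/day, D_R = D/R = 0.006133 m²/day.
Peak time from v_R²t² + 2D_R t − x² = 0: t = (√(D_R² + v_R²x²) − D_R)/v_R².
√(D_R² + v_R²x²) = √(0.006133² + 0.1059² × 12.0²) = 1.271; v_R² = 0.01121.
t = (1.271 − 0.006133)/0.01121 = 113 days.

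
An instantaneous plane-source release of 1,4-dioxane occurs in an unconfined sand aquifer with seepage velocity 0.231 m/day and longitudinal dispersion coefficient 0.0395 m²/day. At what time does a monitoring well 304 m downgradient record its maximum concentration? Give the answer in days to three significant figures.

For the 1D instantaneous-source solution, setting ∂C/∂t = 0 at fixed x gives v²t² + 2Dt − x² = 0, so t = (√(D² + v²x²) − D)/v².
√(D² + v²x²) = √(0.0395² + 0.231² × 304²) = 70.22; v² = 0.053361.
t = (70.22 − 0.0395)/0.053361 = 1320 days (vs. the pure-advection estimate x/v = 1320 d).

1320 days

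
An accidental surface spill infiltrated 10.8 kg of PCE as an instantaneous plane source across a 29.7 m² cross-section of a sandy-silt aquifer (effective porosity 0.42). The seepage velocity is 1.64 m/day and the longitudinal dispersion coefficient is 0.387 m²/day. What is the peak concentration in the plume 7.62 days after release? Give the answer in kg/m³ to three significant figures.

The peak of an instantaneous 1D plume sits at x = vt; there the Gaussian factor is 1 and C_max = M/(n_e·A·√(4πDt)), where n_e·A is the pore area the mass is dissolved in.
√(4πDt) = √(4π × 0.387 × 7.62) = 6.087 m, so C_max = 10.8/(0.42 × 29.7 × 6.087) = 0.142 kg/m³.

0.142 kg/m³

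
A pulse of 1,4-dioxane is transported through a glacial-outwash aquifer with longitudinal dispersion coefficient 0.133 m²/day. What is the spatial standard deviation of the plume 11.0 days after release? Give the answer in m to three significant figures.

Dispersive spreading gives a Gaussian with σ² = 2Dt; advection only shifts the center.
σ = √(2 × 0.133 × 11.0) = 1.71 m.

1.71 m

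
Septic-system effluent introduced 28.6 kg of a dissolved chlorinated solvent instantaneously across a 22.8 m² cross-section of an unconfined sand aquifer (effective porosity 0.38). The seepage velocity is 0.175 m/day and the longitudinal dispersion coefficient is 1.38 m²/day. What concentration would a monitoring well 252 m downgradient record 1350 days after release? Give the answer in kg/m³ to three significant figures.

For an instantaneous plane source, C(x,t) = M/(n_e·A·√(4πDt)) · exp(−(x−vt)²/(4Dt)), with n_e·A the pore (flow) area.
Plume center vt = 0.175 × 1350 = 236.25 m, so the well at 252 m is 15.75 m downgradient of the peak.
√(4πDt) = 153.0 m, giving peak height M/(n_e·A·√(4πDt)) = 28.6/(0.38 × 22.8 × 153.0) = 0.02158 kg/m³.
(x−vt)²/(4Dt) = (15.75)²/(4 × 1.38 × 1350) = 0.03329; exp(−0.03329) = 0.9673.
C = 0.02158 × 0.9673 = 0.0209 kg/m³.

0.0209 kg/m³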